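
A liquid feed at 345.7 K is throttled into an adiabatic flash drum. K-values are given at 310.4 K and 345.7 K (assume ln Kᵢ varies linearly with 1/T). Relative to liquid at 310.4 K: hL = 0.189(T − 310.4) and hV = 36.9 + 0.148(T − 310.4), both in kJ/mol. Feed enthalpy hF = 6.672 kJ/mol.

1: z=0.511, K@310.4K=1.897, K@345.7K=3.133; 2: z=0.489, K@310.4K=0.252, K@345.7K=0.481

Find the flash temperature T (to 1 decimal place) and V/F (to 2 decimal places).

T = 312.0 K, V/F = 0.17

Adiabatic flash: solve Rachford–Rice at each trial T, then check hF = ψ·hV(T) + (1−ψ)·hL(T).
  T = 310.4 K: K = (1.897, 0.252), RR gives ψ = 0.138, H_out = 5.092 kJ/mol
  T = 345.7 K: K = (3.133, 0.481), RR gives ψ = 0.755, H_out = 33.450 kJ/mol
  T = 328.0 K: K = (2.469, 0.354), RR gives ψ = 0.458, H_out = 19.901 kJ/mol
  T = 319.2 K: K = (2.172, 0.300), RR gives ψ = 0.313, H_out = 13.096 kJ/mol
  T = 314.8 K: K = (2.032, 0.275), RR gives ψ = 0.231, H_out = 9.322 kJ/mol
  T = 312.6 K: K = (1.964, 0.263), RR gives ψ = 0.186, H_out = 7.277 kJ/mol
Linear interpolation between T = 310.4 (H_out = 5.092) and T = 312.6 (H_out = 7.277) on hF = 6.672 gives T ≈ 312.0 K, at which ψ = 0.17.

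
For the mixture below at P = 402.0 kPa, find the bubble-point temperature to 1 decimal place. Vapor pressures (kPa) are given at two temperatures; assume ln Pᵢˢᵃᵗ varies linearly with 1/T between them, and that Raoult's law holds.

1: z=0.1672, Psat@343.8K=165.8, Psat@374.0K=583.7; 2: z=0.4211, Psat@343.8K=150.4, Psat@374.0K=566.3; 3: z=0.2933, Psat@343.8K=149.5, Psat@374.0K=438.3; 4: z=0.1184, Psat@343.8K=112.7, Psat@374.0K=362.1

T = 367.9 K

Bubble-point temperature: ΣzᵢPᵢˢᵃᵗ(T) = P. Interpolate ln Pᵢˢᵃᵗ = aᵢ + bᵢ/T.
  T = 343.8 K: ΣzᵢPᵢˢᵃᵗ = 148.25 kPa
  T = 374.0 K: ΣzᵢPᵢˢᵃᵗ = 507.49 kPa
  T = 358.9 K: ΣzᵢPᵢˢᵃᵗ = 281.09 kPa
  T = 366.4 K: ΣzᵢPᵢˢᵃᵗ = 379.13 kPa
  T = 370.2 K: ΣzᵢPᵢˢᵃᵗ = 439.27 kPa
  T = 368.3 K: ΣzᵢPᵢˢᵃᵗ = 408.24 kPa
Interpolating between 366.4 K and 368.3 K gives T ≈ 367.9 K.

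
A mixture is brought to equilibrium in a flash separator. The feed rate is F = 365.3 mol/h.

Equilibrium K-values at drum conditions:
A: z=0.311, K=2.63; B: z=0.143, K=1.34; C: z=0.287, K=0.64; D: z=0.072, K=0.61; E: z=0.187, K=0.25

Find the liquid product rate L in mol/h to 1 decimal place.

L = 222.0 mol/h

Newton–Raphson from β = 0.58:
  β = 0.580: g = -0.1139, g' = -0.637 → β = 0.401
  β = 0.401: g = -0.0054, g' = -0.596 → β = 0.392
Converged at β = 0.392.
Then V = β·F = 0.3922·365.3 = 143.3 mol/h and L = F − V = 222.0 mol/h.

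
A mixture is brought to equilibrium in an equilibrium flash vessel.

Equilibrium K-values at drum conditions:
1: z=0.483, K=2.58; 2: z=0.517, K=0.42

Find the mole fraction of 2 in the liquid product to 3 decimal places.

Material balance + equilibrium reduce to Σ zᵢ(Kᵢ−1)/(1+V/F(Kᵢ−1)) = 0.
Check two-phase: ΣzᵢKᵢ = 1.463 > 1 and Σzᵢ/Kᵢ = 1.418 > 1, so g(0) = 0.463 > 0 and g(1) = -0.418 < 0.
Binary case is linear: z₁(K₁−1)(1+V/F(K₂−1)) + z₂(K₂−1)(1+V/F(K₁−1)) = 0
⇒ V/F = [z₁(K₁−1)+z₂(K₂−1)] / [−(K₁−1)(K₂−1)] = 0.4633/0.9164 = 0.506
Compositions from xᵢ = zᵢ/(1+V/F(Kᵢ−1)), yᵢ = Kᵢxᵢ:
  1: x = 0.269, y = 0.693
  2: x = 0.731, y = 0.307

x_2 = 0.731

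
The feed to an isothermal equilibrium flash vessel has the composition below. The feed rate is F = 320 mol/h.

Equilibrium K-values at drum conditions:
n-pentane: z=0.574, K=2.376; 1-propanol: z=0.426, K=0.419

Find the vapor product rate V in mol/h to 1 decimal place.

V = 217.1 mol/h

Material balance + equilibrium reduce to Σ zᵢ(Kᵢ−1)/(1+V/F(Kᵢ−1)) = 0.
Feasibility: ΣzᵢKᵢ = 1.542, Σzᵢ/Kᵢ = 1.258 — both > 1, two phases present.
Iterate (Newton) starting at V/F = 0.55:
  V/F = 0.550: g = 0.0858, g' = -0.663 → V/F = 0.680
  V/F = 0.680: g = -0.0008, g' = -0.683 → V/F = 0.678
Converged at V/F = 0.678.
Then V = V/F·F = 0.6784·320 = 217.1 mol/h and L = F − V = 102.9 mol/h.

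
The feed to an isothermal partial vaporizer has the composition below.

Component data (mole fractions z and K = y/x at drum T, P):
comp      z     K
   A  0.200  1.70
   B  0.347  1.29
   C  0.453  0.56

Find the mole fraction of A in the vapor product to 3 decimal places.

Rachford–Rice: g(ψ) = Σ zᵢ(Kᵢ−1)/(1+ψ(Kᵢ−1)) = 0.
Feasibility: ΣzᵢKᵢ = 1.041, Σzᵢ/Kᵢ = 1.196 — both > 1, two phases present.
Newton iteration, ψ⁰ = 0.66:
  ψ = 0.660: g = -0.1007, g' = -0.241 → ψ = 0.242
  ψ = 0.242: g = -0.0092, g' = -0.207 → ψ = 0.197
Converged at ψ = 0.197.
Compositions from xᵢ = zᵢ/(1+ψ(Kᵢ−1)), yᵢ = Kᵢxᵢ:
  A: x = 0.176, y = 0.299
  B: x = 0.328, y = 0.423
  C: x = 0.496, y = 0.278

y_A = 0.299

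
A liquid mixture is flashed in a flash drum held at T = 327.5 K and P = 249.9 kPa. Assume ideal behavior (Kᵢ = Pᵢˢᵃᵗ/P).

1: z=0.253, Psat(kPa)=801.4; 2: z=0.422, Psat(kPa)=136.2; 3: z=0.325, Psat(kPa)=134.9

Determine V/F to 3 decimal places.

Raoult's law: Kᵢ = Pᵢˢᵃᵗ/P = Pᵢˢᵃᵗ/249.9.
  K_1 = 801.4/249.9 = 3.20688, K_2 = 136.2/249.9 = 0.54502, K_3 = 134.9/249.9 = 0.53982
Newton–Raphson from V/F = 0.53:
  V/F = 0.530: g = -0.1935, g' = -0.534 → V/F = 0.168
  V/F = 0.168: g = 0.0377, g' = -0.840 → V/F = 0.212
  V/F = 0.212: g = 0.0018, g' = -0.763 → V/F = 0.215
Converged at V/F = 0.215.

V/F = 0.215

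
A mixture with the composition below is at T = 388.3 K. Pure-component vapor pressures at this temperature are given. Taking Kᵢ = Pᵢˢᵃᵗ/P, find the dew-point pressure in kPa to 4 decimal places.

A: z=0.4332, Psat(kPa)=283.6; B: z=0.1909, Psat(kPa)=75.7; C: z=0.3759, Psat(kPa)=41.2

At the dew point ψ → 1, so Σzᵢ/Kᵢ = 1 with Kᵢ = Pᵢˢᵃᵗ/P ⇒ 1/P = Σzᵢ/Pᵢˢᵃᵗ.
1/P = 0.4332/283.6 + 0.1909/75.7 + 0.3759/41.2 = 0.0131731 ⇒ P = 75.9124 kPa

Pdew = 75.9124 kPa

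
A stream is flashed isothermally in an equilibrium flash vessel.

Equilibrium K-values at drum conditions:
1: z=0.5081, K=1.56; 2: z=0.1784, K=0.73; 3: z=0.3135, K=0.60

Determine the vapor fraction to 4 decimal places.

Iterate (Newton) starting at ψ = 0.5:
  ψ = 0.5000: g = 0.00986, g' = -0.1930 → ψ = 0.5511
  ψ = 0.5511: g = -0.00001, g' = -0.1935 → ψ = 0.5510
Converged at ψ = 0.5510.

ψ = 0.5510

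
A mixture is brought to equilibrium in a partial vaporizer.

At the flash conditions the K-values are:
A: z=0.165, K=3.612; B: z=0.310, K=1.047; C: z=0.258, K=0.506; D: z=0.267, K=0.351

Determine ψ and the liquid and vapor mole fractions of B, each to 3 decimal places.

Iterate (Newton) starting at ψ = 0.61:
  ψ = 0.610: g = -0.2889, g' = -0.605 → ψ = 0.133
  ψ = 0.133: g = 0.0086, g' = -0.828 → ψ = 0.143
Converged at ψ = 0.143.
Compositions from xᵢ = zᵢ/(1+ψ(Kᵢ−1)), yᵢ = Kᵢxᵢ:
  A: x = 0.120, y = 0.434
  B: x = 0.308, y = 0.322
  C: x = 0.278, y = 0.140
  D: x = 0.294, y = 0.103

ψ = 0.143, x_B = 0.308, y_B = 0.322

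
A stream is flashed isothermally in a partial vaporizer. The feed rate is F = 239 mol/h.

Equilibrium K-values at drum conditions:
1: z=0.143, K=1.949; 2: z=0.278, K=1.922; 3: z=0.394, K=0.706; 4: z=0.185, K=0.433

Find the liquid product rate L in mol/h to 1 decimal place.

Material balance + equilibrium reduce to Σ zᵢ(Kᵢ−1)/(1+β(Kᵢ−1)) = 0.
Feasibility: ΣzᵢKᵢ = 1.171, Σzᵢ/Kᵢ = 1.203 — both > 1, two phases present.
Newton–Raphson from β = 0.51:
  β = 0.510: g = -0.0180, g' = -0.333 → β = 0.456
Converged at β = 0.456.
Then V = β·F = 0.4558·239 = 108.9 mol/h and L = F − V = 130.1 mol/h.

L = 130.1 mol/h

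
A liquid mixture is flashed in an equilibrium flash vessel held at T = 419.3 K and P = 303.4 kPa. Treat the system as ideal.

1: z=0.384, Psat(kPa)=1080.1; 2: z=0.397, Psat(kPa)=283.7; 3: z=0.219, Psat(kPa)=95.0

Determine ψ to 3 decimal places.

ψ = 0.749

Raoult's law: Kᵢ = Pᵢˢᵃᵗ/P = Pᵢˢᵃᵗ/303.4.
  K_1 = 1080.1/303.4 = 3.55999, K_2 = 283.7/303.4 = 0.93507, K_3 = 95.0/303.4 = 0.31312
Material balance + equilibrium reduce to Σ zᵢ(Kᵢ−1)/(1+ψ(Kᵢ−1)) = 0.
Feasibility: ΣzᵢKᵢ = 1.807, Σzᵢ/Kᵢ = 1.232 — both > 1, two phases present.
Iterate (Newton) starting at ψ = 0.5:
  ψ = 0.500: g = 0.1754, g' = -0.726 → ψ = 0.742
  ψ = 0.742: g = 0.0054, g' = -0.731 → ψ = 0.749
Converged at ψ = 0.749.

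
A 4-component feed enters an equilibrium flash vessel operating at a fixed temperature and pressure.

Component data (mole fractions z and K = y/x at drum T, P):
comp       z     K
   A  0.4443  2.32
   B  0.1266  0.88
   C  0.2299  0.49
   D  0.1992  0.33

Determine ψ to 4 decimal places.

ψ = 0.4646

Rachford–Rice: g(ψ) = Σ zᵢ(Kᵢ−1)/(1+ψ(Kᵢ−1)) = 0.
Check two-phase: ΣzᵢKᵢ = 1.3206 > 1 and Σzᵢ/Kᵢ = 1.4082 > 1, so g(0) = 0.3206 > 0 and g(1) = -0.4082 < 0.
Iterate (Newton) starting at ψ = 0.61:
  ψ = 0.6100: g = -0.08742, g' = -0.6214 → ψ = 0.4693
  ψ = 0.4693: g = -0.00279, g' = -0.5908 → ψ = 0.4646
Converged at ψ = 0.4646.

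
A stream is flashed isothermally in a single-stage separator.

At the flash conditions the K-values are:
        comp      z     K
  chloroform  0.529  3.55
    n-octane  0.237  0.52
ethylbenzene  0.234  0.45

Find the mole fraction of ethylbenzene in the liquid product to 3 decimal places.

Rachford–Rice: g(ψ) = Σ zᵢ(Kᵢ−1)/(1+ψ(Kᵢ−1)) = 0.
Check two-phase: ΣzᵢKᵢ = 2.106 > 1 and Σzᵢ/Kᵢ = 1.125 > 1, so g(0) = 1.106 > 0 and g(1) = -0.125 < 0.
Newton iteration, ψ⁰ = 0.5:
  ψ = 0.500: g = 0.2657, g' = -0.894 → ψ = 0.797
  ψ = 0.797: g = 0.0312, g' = -0.742 → ψ = 0.839
Converged at ψ = 0.839.
Compositions from xᵢ = zᵢ/(1+ψ(Kᵢ−1)), yᵢ = Kᵢxᵢ:
  chloroform: x = 0.168, y = 0.598
  n-octane: x = 0.397, y = 0.206
  ethylbenzene: x = 0.435, y = 0.196

x_ethylbenzene = 0.435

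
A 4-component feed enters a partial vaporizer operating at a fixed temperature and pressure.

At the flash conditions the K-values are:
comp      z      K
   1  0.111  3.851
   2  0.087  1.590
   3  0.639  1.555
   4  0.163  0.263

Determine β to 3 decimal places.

β = 0.902

Rachford–Rice: g(β) = Σ zᵢ(Kᵢ−1)/(1+β(Kᵢ−1)) = 0.
Feasibility: ΣzᵢKᵢ = 1.602, Σzᵢ/Kᵢ = 1.114 — both > 1, two phases present.
Newton–Raphson from β = 0.67:
  β = 0.670: g = 0.1667, g' = -0.572 → β = 0.961
  β = 0.961: g = -0.0636, g' = -1.203 → β = 0.909
  β = 0.909: g = -0.0063, g' = -0.981 → β = 0.902
Converged at β = 0.902.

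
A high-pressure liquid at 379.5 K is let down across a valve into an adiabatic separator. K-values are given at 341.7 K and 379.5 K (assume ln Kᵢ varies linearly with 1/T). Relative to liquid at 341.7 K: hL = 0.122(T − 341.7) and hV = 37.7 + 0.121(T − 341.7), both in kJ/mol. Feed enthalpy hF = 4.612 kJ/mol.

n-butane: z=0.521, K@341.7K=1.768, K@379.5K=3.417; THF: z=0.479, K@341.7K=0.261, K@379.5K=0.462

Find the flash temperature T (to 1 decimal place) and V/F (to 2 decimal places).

T = 342.9 K, V/F = 0.12

Adiabatic flash: solve Rachford–Rice at each trial T, then check hF = ψ·hV(T) + (1−ψ)·hL(T).
  T = 341.7 K: K = (1.768, 0.261), RR gives ψ = 0.081, H_out = 3.065 kJ/mol
  T = 379.5 K: K = (3.417, 0.462), RR gives ψ = 0.770, H_out = 33.620 kJ/mol
  T = 360.6 K: K = (2.501, 0.352), RR gives ψ = 0.485, H_out = 20.597 kJ/mol
  T = 351.1 K: K = (2.111, 0.304), RR gives ψ = 0.318, H_out = 13.116 kJ/mol
  T = 346.4 K: K = (1.934, 0.282), RR gives ψ = 0.213, H_out = 8.599 kJ/mol
  T = 344.0 K: K = (1.848, 0.271), RR gives ψ = 0.150, H_out = 5.935 kJ/mol
Linear interpolation between T = 341.7 (H_out = 3.065) and T = 344.0 (H_out = 5.935) on hF = 4.612 gives T ≈ 342.9 K, at which ψ = 0.12.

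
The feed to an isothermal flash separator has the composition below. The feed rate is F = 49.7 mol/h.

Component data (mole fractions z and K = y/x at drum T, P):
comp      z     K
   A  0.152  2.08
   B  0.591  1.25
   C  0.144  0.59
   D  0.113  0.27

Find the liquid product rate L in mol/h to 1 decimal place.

Material balance + equilibrium reduce to Σ zᵢ(Kᵢ−1)/(1+V/F(Kᵢ−1)) = 0.
Check two-phase: ΣzᵢKᵢ = 1.170 > 1 and Σzᵢ/Kᵢ = 1.208 > 1, so g(0) = 0.170 > 0 and g(1) = -0.208 < 0.
Newton iteration, V/F⁰ = 0.47:
  V/F = 0.470: g = 0.0424, g' = -0.284 → V/F = 0.619
  V/F = 0.619: g = -0.0033, g' = -0.335 → V/F = 0.609
Converged at V/F = 0.609.
Then V = V/F·F = 0.6092·49.7 = 30.3 mol/h and L = F − V = 19.4 mol/h.

L = 19.4 mol/h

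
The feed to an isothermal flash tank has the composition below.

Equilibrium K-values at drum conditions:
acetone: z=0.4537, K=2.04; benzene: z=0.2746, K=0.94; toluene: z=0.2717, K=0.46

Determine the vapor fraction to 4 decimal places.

Rachford–Rice: g(ψ) = Σ zᵢ(Kᵢ−1)/(1+ψ(Kᵢ−1)) = 0.
Feasibility: ΣzᵢKᵢ = 1.3087, Σzᵢ/Kᵢ = 1.1052 — both > 1, two phases present.
Newton iteration, ψ⁰ = 0.5:
  ψ = 0.5000: g = 0.09246, g' = -0.3621 → ψ = 0.7553
  ψ = 0.7553: g = -0.00078, g' = -0.3810 → ψ = 0.7533
Converged at ψ = 0.7533.

ψ = 0.7533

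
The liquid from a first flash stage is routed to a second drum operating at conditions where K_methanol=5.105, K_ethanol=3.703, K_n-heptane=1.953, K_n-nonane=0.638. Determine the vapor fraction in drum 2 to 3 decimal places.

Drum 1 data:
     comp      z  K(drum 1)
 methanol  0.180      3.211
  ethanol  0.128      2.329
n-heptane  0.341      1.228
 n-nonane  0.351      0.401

Drum 1:
Material balance + equilibrium reduce to Σ zᵢ(Kᵢ−1)/(1+ψ₁(Kᵢ−1)) = 0.
Feasibility: ΣzᵢKᵢ = 1.436, Σzᵢ/Kᵢ = 1.264 — both > 1, two phases present.
Newton iteration, ψ₁⁰ = 0.67:
  ψ₁ = 0.670: g = -0.0334, g' = -0.571 → ψ₁ = 0.612
  ψ₁ = 0.612: g = -0.0005, g' = -0.555 → ψ₁ = 0.611
Converged at ψ₁ = 0.611.
Drum-1 compositions:
  methanol: x = 0.077, y = 0.246
  ethanol: x = 0.071, y = 0.165
  n-heptane: x = 0.299, y = 0.368
  n-nonane: x = 0.553, y = 0.222
Drum-2 feed = drum-1 liquid: z₂ = (0.0766, 0.0707, 0.2993, 0.5534).
Drum 2:
Material balance + equilibrium reduce to Σ zᵢ(Kᵢ−1)/(1+ψ₂(Kᵢ−1)) = 0.
Check two-phase: ΣzᵢKᵢ = 1.590 > 1 and Σzᵢ/Kᵢ = 1.055 > 1, so g(0) = 0.590 > 0 and g(1) = -0.055 < 0.
Newton–Raphson from ψ₂ = 0.47:
  ψ₂ = 0.470: g = 0.1471, g' = -0.486 → ψ₂ = 0.773
  ψ₂ = 0.773: g = 0.0233, g' = -0.358 → ψ₂ = 0.838
  ψ₂ = 0.838: g = 0.0004, g' = -0.347 → ψ₂ = 0.839
Converged at ψ₂ = 0.839.
  methanol: x = 0.017, y = 0.088
  ethanol: x = 0.022, y = 0.080
  n-heptane: x = 0.166, y = 0.325
  n-nonane: x = 0.795, y = 0.507

V/F (drum 2) = 0.839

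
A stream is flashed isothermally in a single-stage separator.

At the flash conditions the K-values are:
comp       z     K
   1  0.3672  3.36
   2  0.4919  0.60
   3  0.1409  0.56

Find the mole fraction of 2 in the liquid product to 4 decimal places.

Newton–Raphson from β = 0.68:
  β = 0.6800: g = -0.02605, g' = -0.5055 → β = 0.6285
  β = 0.6285: g = 0.00046, g' = -0.5242 → β = 0.6293
Converged at β = 0.6293.
Compositions from xᵢ = zᵢ/(1+β(Kᵢ−1)), yᵢ = Kᵢxᵢ:
  1: x = 0.1478, y = 0.4964
  2: x = 0.6574, y = 0.3944
  3: x = 0.1949, y = 0.1091

x_2 = 0.6574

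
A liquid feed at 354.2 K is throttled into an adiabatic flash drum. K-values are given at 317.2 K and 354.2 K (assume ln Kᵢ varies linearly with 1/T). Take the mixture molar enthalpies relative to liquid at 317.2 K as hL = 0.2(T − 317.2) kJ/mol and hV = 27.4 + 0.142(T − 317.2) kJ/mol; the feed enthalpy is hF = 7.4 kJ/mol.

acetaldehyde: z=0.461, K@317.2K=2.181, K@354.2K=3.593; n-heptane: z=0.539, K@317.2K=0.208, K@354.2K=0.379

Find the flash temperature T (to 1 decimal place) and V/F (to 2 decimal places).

T = 324.2 K, V/F = 0.22

Adiabatic flash: solve Rachford–Rice at each trial T, then check hF = ψ·hV(T) + (1−ψ)·hL(T).
  T = 317.2 K: K = (2.181, 0.208), RR gives ψ = 0.126, H_out = 3.444 kJ/mol
  T = 354.2 K: K = (3.593, 0.379), RR gives ψ = 0.534, H_out = 20.898 kJ/mol
  T = 335.7 K: K = (2.838, 0.285), RR gives ψ = 0.352, H_out = 12.965 kJ/mol
  T = 326.4 K: K = (2.495, 0.245), RR gives ψ = 0.250, H_out = 8.552 kJ/mol
  T = 321.8 K: K = (2.335, 0.226), RR gives ψ = 0.192, H_out = 6.123 kJ/mol
  T = 324.1 K: K = (2.415, 0.235), RR gives ψ = 0.222, H_out = 7.364 kJ/mol
Linear interpolation between T = 324.1 (H_out = 7.364) and T = 326.4 (H_out = 8.552) on hF = 7.4 gives T ≈ 324.2 K, at which ψ = 0.22.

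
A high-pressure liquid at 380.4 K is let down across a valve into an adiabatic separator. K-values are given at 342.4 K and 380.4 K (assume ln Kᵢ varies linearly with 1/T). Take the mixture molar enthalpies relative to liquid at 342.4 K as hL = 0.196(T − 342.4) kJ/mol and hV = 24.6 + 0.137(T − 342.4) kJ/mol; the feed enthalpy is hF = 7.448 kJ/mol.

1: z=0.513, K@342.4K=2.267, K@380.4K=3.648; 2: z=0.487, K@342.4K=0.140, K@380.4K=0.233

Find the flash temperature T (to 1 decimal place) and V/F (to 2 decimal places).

T = 347.6 K, V/F = 0.26

Adiabatic flash: solve Rachford–Rice at each trial T, then check hF = ψ·hV(T) + (1−ψ)·hL(T).
  T = 342.4 K: K = (2.267, 0.140), RR gives ψ = 0.212, H_out = 5.219 kJ/mol
  T = 380.4 K: K = (3.648, 0.233), RR gives ψ = 0.485, H_out = 18.290 kJ/mol
  T = 361.4 K: K = (2.912, 0.183), RR gives ψ = 0.373, H_out = 12.487 kJ/mol
  T = 351.9 K: K = (2.578, 0.161), RR gives ψ = 0.303, H_out = 9.136 kJ/mol
  T = 347.1 K: K = (2.418, 0.150), RR gives ψ = 0.260, H_out = 7.247 kJ/mol
  T = 349.5 K: K = (2.497, 0.155), RR gives ψ = 0.282, H_out = 8.212 kJ/mol
Linear interpolation between T = 347.1 (H_out = 7.247) and T = 349.5 (H_out = 8.212) on hF = 7.448 gives T ≈ 347.6 K, at which ψ = 0.26.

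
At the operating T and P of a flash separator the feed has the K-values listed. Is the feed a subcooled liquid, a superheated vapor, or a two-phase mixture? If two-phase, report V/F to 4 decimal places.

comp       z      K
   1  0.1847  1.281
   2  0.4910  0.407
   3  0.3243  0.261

ΣzᵢKᵢ = 0.5211; Σzᵢ/Kᵢ = 2.5931.
Since ΣzᵢKᵢ < 1 the mixture is below its bubble point — single liquid phase.

subcooled liquid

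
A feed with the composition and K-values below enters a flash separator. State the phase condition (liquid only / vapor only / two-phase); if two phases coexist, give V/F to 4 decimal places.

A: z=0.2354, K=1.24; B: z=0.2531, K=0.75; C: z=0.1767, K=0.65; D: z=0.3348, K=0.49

ΣzᵢKᵢ = 0.7606; Σzᵢ/Kᵢ = 1.4824.
Since ΣzᵢKᵢ < 1 the mixture is below its bubble point — single liquid phase.

liquid only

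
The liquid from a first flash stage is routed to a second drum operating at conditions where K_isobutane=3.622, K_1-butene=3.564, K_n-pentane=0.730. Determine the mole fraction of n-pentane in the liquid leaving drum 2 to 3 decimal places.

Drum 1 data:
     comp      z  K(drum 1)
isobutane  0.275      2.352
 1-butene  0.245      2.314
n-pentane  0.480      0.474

x_n-pentane (drum 2) = 0.906

Drum 1:
Newton iteration, ψ₁⁰ = 0.5:
  ψ₁ = 0.500: g = 0.0735, g' = -0.578 → ψ₁ = 0.627
  ψ₁ = 0.627: g = 0.0008, g' = -0.570 → ψ₁ = 0.629
Converged at ψ₁ = 0.629.
Drum-1 compositions:
  isobutane: x = 0.149, y = 0.350
  1-butene: x = 0.134, y = 0.310
  n-pentane: x = 0.717, y = 0.340
Drum-2 feed = drum-1 liquid: z₂ = (0.1486, 0.1342, 0.7172).
Drum 2:
Rachford–Rice: g(ψ₂) = Σ zᵢ(Kᵢ−1)/(1+ψ₂(Kᵢ−1)) = 0.
Check two-phase: ΣzᵢKᵢ = 1.540 > 1 and Σzᵢ/Kᵢ = 1.061 > 1, so g(0) = 0.540 > 0 and g(1) = -0.061 < 0.
Iterate (Newton) starting at ψ₂ = 0.62:
  ψ₂ = 0.620: g = 0.0487, g' = -0.355 → ψ₂ = 0.757
  ψ₂ = 0.757: g = 0.0041, g' = -0.299 → ψ₂ = 0.771
Converged at ψ₂ = 0.771.
  isobutane: x = 0.049, y = 0.178
  1-butene: x = 0.045, y = 0.161
  n-pentane: x = 0.906, y = 0.661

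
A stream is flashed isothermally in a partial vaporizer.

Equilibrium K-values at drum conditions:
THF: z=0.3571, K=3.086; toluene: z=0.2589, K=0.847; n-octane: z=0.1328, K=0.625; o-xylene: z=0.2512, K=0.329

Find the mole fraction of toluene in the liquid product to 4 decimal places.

Material balance + equilibrium reduce to Σ zᵢ(Kᵢ−1)/(1+ψ(Kᵢ−1)) = 0.
g(0) = ΣzᵢKᵢ − 1 = 0.4869 and g(1) = 1 − Σzᵢ/Kᵢ = -0.3974, so a root lies in (0, 1).
Newton iteration, ψ⁰ = 0.54:
  ψ = 0.5400: g = -0.01965, g' = -0.6584 → ψ = 0.5102
Converged at ψ = 0.5102.
Compositions from xᵢ = zᵢ/(1+ψ(Kᵢ−1)), yᵢ = Kᵢxᵢ:
  THF: x = 0.1730, y = 0.5338
  toluene: x = 0.2808, y = 0.2379
  n-octane: x = 0.1642, y = 0.1026
  o-xylene: x = 0.3820, y = 0.1257

x_toluene = 0.2808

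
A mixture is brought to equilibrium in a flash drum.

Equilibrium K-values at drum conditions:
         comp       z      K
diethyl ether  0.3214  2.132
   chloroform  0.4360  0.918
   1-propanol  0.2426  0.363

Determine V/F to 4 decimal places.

V/F = 0.4162

Material balance + equilibrium reduce to Σ zᵢ(Kᵢ−1)/(1+V/F(Kᵢ−1)) = 0.
Check two-phase: ΣzᵢKᵢ = 1.1735 > 1 and Σzᵢ/Kᵢ = 1.2940 > 1, so g(0) = 0.1735 > 0 and g(1) = -0.2940 < 0.
Newton iteration, V/F⁰ = 0.5:
  V/F = 0.5000: g = -0.03171, g' = -0.3831 → V/F = 0.4172
  V/F = 0.4172: g = -0.00038, g' = -0.3757 → V/F = 0.4162
Converged at V/F = 0.4162.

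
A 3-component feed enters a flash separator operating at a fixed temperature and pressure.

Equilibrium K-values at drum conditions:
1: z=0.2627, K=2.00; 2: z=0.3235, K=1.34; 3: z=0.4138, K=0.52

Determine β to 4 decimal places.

Let β = V/F and solve Σ zᵢ(Kᵢ−1)/(1+β(Kᵢ−1)) = 0.
Feasibility: ΣzᵢKᵢ = 1.1741, Σzᵢ/Kᵢ = 1.1685 — both > 1, two phases present.
Iterate (Newton) starting at β = 0.5:
  β = 0.5000: g = 0.00779, g' = -0.3091 → β = 0.5252
Converged at β = 0.5252.

β = 0.5252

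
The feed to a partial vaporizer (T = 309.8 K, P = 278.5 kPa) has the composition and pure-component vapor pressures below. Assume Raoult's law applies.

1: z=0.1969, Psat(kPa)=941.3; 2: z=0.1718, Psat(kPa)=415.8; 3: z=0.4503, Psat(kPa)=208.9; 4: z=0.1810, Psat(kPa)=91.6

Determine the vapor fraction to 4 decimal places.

ψ = 0.4394

Raoult's law: Kᵢ = Pᵢˢᵃᵗ/P = Pᵢˢᵃᵗ/278.5.
  K_1 = 941.3/278.5 = 3.379892, K_2 = 415.8/278.5 = 1.492998, K_3 = 208.9/278.5 = 0.750090, K_4 = 91.6/278.5 = 0.328905
Newton–Raphson from ψ = 0.47:
  ψ = 0.4700: g = -0.01499, g' = -0.4860 → ψ = 0.4392
  ψ = 0.4392: g = 0.00012, g' = -0.4942 → ψ = 0.4394
Converged at ψ = 0.4394.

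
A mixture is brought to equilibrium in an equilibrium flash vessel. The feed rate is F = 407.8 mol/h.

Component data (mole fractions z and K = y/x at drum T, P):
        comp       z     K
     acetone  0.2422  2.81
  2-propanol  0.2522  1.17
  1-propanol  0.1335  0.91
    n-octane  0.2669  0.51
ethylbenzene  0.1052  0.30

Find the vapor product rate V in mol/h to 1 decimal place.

V = 177.9 mol/h

Rachford–Rice: g(V/F) = Σ zᵢ(Kᵢ−1)/(1+V/F(Kᵢ−1)) = 0.
g(0) = ΣzᵢKᵢ − 1 = 0.2648 and g(1) = 1 − Σzᵢ/Kᵢ = -0.3225, so a root lies in (0, 1).
Newton iteration, V/F⁰ = 0.5:
  V/F = 0.5000: g = -0.02946, g' = -0.4605 → V/F = 0.4360
  V/F = 0.4360: g = 0.00012, g' = -0.4658 → V/F = 0.4363
Converged at V/F = 0.4363.
Then V = V/F·F = 0.4363·407.8 = 177.9 mol/h and L = F − V = 229.9 mol/h.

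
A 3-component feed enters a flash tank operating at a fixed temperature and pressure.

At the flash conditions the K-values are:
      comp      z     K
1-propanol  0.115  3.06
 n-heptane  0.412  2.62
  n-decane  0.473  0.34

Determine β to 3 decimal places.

Newton iteration, β⁰ = 0.42:
  β = 0.420: g = 0.0923, g' = -0.918 → β = 0.521
Converged at β = 0.521.

β = 0.521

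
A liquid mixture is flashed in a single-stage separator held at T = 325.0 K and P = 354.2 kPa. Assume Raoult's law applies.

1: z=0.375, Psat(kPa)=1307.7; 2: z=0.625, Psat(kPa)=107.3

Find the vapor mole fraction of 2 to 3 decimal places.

Raoult's law: Kᵢ = Pᵢˢᵃᵗ/P = Pᵢˢᵃᵗ/354.2.
  K_1 = 1307.7/354.2 = 3.69198, K_2 = 107.3/354.2 = 0.30294
Rachford–Rice: g(β) = Σ zᵢ(Kᵢ−1)/(1+β(Kᵢ−1)) = 0.
Feasibility: ΣzᵢKᵢ = 1.574, Σzᵢ/Kᵢ = 2.165 — both > 1, two phases present.
Newton–Raphson from β = 0.5:
  β = 0.500: g = -0.2384, g' = -1.209 → β = 0.303
  β = 0.303: g = 0.0039, g' = -1.313 → β = 0.306
Converged at β = 0.306.
Compositions from xᵢ = zᵢ/(1+β(Kᵢ−1)), yᵢ = Kᵢxᵢ:
  1: x = 0.206, y = 0.759
  2: x = 0.794, y = 0.241

y_2 = 0.241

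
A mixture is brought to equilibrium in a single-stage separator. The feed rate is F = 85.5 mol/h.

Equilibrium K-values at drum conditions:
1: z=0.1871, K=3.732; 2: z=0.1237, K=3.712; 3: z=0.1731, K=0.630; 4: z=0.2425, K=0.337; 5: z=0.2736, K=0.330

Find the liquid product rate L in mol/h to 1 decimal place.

L = 62.6 mol/h

Let ψ = V/F and solve Σ zᵢ(Kᵢ−1)/(1+ψ(Kᵢ−1)) = 0.
Feasibility: ΣzᵢKᵢ = 1.4385, Σzᵢ/Kᵢ = 1.9069 — both > 1, two phases present.
Iterate (Newton) starting at ψ = 0.5:
  ψ = 0.5000: g = -0.23631, g' = -0.9653 → ψ = 0.2552
  ψ = 0.2552: g = 0.01408, g' = -1.1646 → ψ = 0.2673
  ψ = 0.2673: g = 0.00014, g' = -1.1412 → ψ = 0.2674
Converged at ψ = 0.2674.
Then V = ψ·F = 0.2674·85.5 = 22.9 mol/h and L = F − V = 62.6 mol/h.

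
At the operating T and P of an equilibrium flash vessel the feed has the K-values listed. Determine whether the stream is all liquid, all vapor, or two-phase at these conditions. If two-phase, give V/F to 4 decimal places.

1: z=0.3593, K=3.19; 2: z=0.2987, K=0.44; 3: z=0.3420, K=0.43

ΣzᵢKᵢ = 1.4247; Σzᵢ/Kᵢ = 1.5868.
Both exceed 1, so a two-phase solution exists.
Let ψ = V/F and solve Σ zᵢ(Kᵢ−1)/(1+ψ(Kᵢ−1)) = 0.
Newton iteration, ψ⁰ = 0.5:
  ψ = 0.5000: g = -0.12937, g' = -0.7907 → ψ = 0.3364
  ψ = 0.3364: g = 0.00581, g' = -0.8836 → ψ = 0.3430
Converged at ψ = 0.3430.

two-phase, V/F = 0.3430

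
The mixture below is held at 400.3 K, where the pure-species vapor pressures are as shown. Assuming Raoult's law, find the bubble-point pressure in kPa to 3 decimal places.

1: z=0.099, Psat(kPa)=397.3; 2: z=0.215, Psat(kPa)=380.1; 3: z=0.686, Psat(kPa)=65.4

Pbub = 165.919 kPa

At the bubble point ψ → 0, so ΣzᵢKᵢ = 1 with Kᵢ = Pᵢˢᵃᵗ/P ⇒ P = ΣzᵢPᵢˢᵃᵗ.
P = 0.099·397.3 + 0.215·380.1 + 0.686·65.4 = 165.919 kPa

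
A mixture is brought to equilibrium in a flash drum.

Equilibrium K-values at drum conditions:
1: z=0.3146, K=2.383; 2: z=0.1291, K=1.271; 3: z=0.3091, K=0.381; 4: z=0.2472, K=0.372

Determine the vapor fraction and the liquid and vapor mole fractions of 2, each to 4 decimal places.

Rachford–Rice: g(ψ) = Σ zᵢ(Kᵢ−1)/(1+ψ(Kᵢ−1)) = 0.
Feasibility: ΣzᵢKᵢ = 1.1235, Σzᵢ/Kᵢ = 1.7094 — both > 1, two phases present.
Newton–Raphson from ψ = 0.49:
  ψ = 0.4900: g = -0.20865, g' = -0.6686 → ψ = 0.1779
  ψ = 0.1779: g = -0.00724, g' = -0.6693 → ψ = 0.1671
  ψ = 0.1671: g = 0.00003, g' = -0.6747 → ψ = 0.1672
Converged at ψ = 0.1672.
Compositions from xᵢ = zᵢ/(1+ψ(Kᵢ−1)), yᵢ = Kᵢxᵢ:
  1: x = 0.2555, y = 0.6089
  2: x = 0.1235, y = 0.1570
  3: x = 0.3448, y = 0.1314
  4: x = 0.2762, y = 0.1027

ψ = 0.1672, x_2 = 0.1235, y_2 = 0.1570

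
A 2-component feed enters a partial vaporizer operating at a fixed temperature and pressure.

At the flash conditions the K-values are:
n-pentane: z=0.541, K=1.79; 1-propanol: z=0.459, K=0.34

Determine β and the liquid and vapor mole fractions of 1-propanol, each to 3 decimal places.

β = 0.239, x_1-propanol = 0.545, y_1-propanol = 0.185

Rachford–Rice: g(β) = Σ zᵢ(Kᵢ−1)/(1+β(Kᵢ−1)) = 0.
g(0) = ΣzᵢKᵢ − 1 = 0.124 and g(1) = 1 − Σzᵢ/Kᵢ = -0.652, so a root lies in (0, 1).
Newton–Raphson from β = 0.63:
  β = 0.630: g = -0.2332, g' = -0.736 → β = 0.313
  β = 0.313: g = -0.0393, g' = -0.535 → β = 0.240
  β = 0.240: g = -0.0006, g' = -0.521 → β = 0.239
Converged at β = 0.239.
Compositions from xᵢ = zᵢ/(1+β(Kᵢ−1)), yᵢ = Kᵢxᵢ:
  n-pentane: x = 0.455, y = 0.815
  1-propanol: x = 0.545, y = 0.185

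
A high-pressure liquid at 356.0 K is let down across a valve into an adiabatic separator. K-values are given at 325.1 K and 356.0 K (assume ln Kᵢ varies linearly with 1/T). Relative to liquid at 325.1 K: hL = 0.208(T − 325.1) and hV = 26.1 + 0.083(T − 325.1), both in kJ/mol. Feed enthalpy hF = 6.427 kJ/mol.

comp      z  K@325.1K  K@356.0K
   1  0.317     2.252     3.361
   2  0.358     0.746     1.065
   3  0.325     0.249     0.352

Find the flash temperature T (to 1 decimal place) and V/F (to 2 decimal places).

T = 331.0 K, V/F = 0.20

Adiabatic flash: solve Rachford–Rice at each trial T, then check hF = ψ·hV(T) + (1−ψ)·hL(T).
  T = 325.1 K: K = (2.252, 0.746, 0.249), RR gives ψ = 0.093, H_out = 2.426 kJ/mol
  T = 356.0 K: K = (3.361, 1.065, 0.352), RR gives ψ = 0.581, H_out = 19.355 kJ/mol
  T = 340.6 K: K = (2.778, 0.899, 0.299), RR gives ψ = 0.362, H_out = 11.966 kJ/mol
  T = 332.9 K: K = (2.509, 0.821, 0.273), RR gives ψ = 0.237, H_out = 7.587 kJ/mol
  T = 329.0 K: K = (2.379, 0.783, 0.261), RR gives ψ = 0.168, H_out = 5.117 kJ/mol
  T = 330.9 K: K = (2.442, 0.802, 0.267), RR gives ψ = 0.203, H_out = 6.345 kJ/mol
Linear interpolation between T = 330.9 (H_out = 6.345) and T = 332.9 (H_out = 7.587) on hF = 6.427 gives T ≈ 331.0 K, at which ψ = 0.20.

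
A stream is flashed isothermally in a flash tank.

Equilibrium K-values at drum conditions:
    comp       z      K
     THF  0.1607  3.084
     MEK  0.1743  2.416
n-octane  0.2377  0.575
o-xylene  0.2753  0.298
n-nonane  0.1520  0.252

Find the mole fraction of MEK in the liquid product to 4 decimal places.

x_MEK = 0.1426

Rachford–Rice: g(ψ) = Σ zᵢ(Kᵢ−1)/(1+ψ(Kᵢ−1)) = 0.
Check two-phase: ΣzᵢKᵢ = 1.1737 > 1 and Σzᵢ/Kᵢ = 2.0646 > 1, so g(0) = 0.1737 > 0 and g(1) = -1.0646 < 0.
Newton–Raphson from ψ = 0.68:
  ψ = 0.6800: g = -0.47896, g' = -1.1440 → ψ = 0.2613
  ψ = 0.2613: g = -0.09469, g' = -0.8679 → ψ = 0.1522
  ψ = 0.1522: g = 0.00457, g' = -0.9662 → ψ = 0.1570
Converged at ψ = 0.1570.
Compositions from xᵢ = zᵢ/(1+ψ(Kᵢ−1)), yᵢ = Kᵢxᵢ:
  THF: x = 0.1211, y = 0.3734
  MEK: x = 0.1426, y = 0.3445
  n-octane: x = 0.2547, y = 0.1464
  o-xylene: x = 0.3094, y = 0.0922
  n-nonane: x = 0.1722, y = 0.0434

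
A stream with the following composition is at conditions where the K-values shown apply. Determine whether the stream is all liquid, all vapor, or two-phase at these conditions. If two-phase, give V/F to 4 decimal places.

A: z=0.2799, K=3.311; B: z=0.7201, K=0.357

ΣzᵢKᵢ = 1.1838; Σzᵢ/Kᵢ = 2.1016.
Both exceed 1, so a two-phase solution exists.
Binary case is linear: z₁(K₁−1)(1+ψ(K₂−1)) + z₂(K₂−1)(1+ψ(K₁−1)) = 0
⇒ ψ = [z₁(K₁−1)+z₂(K₂−1)] / [−(K₁−1)(K₂−1)] = 0.18382/1.48597 = 0.1237

two-phase, V/F = 0.1237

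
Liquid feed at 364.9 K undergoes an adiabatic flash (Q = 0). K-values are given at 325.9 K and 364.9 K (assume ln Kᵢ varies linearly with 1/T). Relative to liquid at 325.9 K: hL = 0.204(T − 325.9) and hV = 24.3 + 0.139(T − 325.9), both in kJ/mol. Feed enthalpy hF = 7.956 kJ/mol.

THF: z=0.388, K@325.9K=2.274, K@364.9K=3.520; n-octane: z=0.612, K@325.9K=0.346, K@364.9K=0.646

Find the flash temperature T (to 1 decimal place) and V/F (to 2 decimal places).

Adiabatic flash: solve Rachford–Rice at each trial T, then check hF = ψ·hV(T) + (1−ψ)·hL(T).
  T = 325.9 K: K = (2.274, 0.346), RR gives ψ = 0.113, H_out = 2.743 kJ/mol
  T = 364.9 K: K = (3.520, 0.646), RR gives ψ = 0.853, H_out = 26.526 kJ/mol
  T = 345.4 K: K = (2.864, 0.481), RR gives ψ = 0.420, H_out = 13.642 kJ/mol
  T = 335.6 K: K = (2.559, 0.410), RR gives ψ = 0.265, H_out = 8.245 kJ/mol
  T = 330.8 K: K = (2.416, 0.377), RR gives ψ = 0.191, H_out = 5.576 kJ/mol
  T = 333.2 K: K = (2.487, 0.393), RR gives ψ = 0.228, H_out = 6.919 kJ/mol
Linear interpolation between T = 333.2 (H_out = 6.919) and T = 335.6 (H_out = 8.245) on hF = 7.956 gives T ≈ 335.1 K, at which ψ = 0.26.

T = 335.1 K, V/F = 0.26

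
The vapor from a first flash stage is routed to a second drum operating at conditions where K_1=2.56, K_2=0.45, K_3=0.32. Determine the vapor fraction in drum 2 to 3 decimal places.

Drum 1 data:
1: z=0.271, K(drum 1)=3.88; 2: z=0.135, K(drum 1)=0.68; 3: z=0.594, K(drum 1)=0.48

V/F (drum 2) = 0.574

Drum 1:
Material balance + equilibrium reduce to Σ zᵢ(Kᵢ−1)/(1+ψ₁(Kᵢ−1)) = 0.
Feasibility: ΣzᵢKᵢ = 1.428, Σzᵢ/Kᵢ = 1.506 — both > 1, two phases present.
Newton iteration, ψ₁⁰ = 0.34:
  ψ₁ = 0.340: g = -0.0294, g' = -0.828 → ψ₁ = 0.305
  ψ₁ = 0.305: g = 0.0009, g' = -0.882 → ψ₁ = 0.306
Converged at ψ₁ = 0.306.
Drum-1 compositions:
  1: x = 0.144, y = 0.559
  2: x = 0.150, y = 0.102
  3: x = 0.706, y = 0.339
Drum-2 feed = drum-1 vapor: z₂ = (0.5593, 0.1018, 0.3390).
Drum 2:
Rachford–Rice: g(ψ₂) = Σ zᵢ(Kᵢ−1)/(1+ψ₂(Kᵢ−1)) = 0.
Check two-phase: ΣzᵢKᵢ = 1.586 > 1 and Σzᵢ/Kᵢ = 1.504 > 1, so g(0) = 0.586 > 0 and g(1) = -0.504 < 0.
Newton–Raphson from ψ₂ = 0.51:
  ψ₂ = 0.510: g = 0.0552, g' = -0.849 → ψ₂ = 0.575
  ψ₂ = 0.575: g = -0.0005, g' = -0.867 → ψ₂ = 0.574
Converged at ψ₂ = 0.574.
  1: x = 0.295, y = 0.755
  2: x = 0.149, y = 0.067
  3: x = 0.556, y = 0.178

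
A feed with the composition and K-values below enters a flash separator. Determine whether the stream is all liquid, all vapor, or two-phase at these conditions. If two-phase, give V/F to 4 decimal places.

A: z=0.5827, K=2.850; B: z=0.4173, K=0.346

ΣzᵢKᵢ = 1.8051; Σzᵢ/Kᵢ = 1.4105.
Both exceed 1, so a two-phase solution exists.
Material balance + equilibrium reduce to Σ zᵢ(Kᵢ−1)/(1+ψ(Kᵢ−1)) = 0.
Binary case is linear: z₁(K₁−1)(1+ψ(K₂−1)) + z₂(K₂−1)(1+ψ(K₁−1)) = 0
⇒ ψ = [z₁(K₁−1)+z₂(K₂−1)] / [−(K₁−1)(K₂−1)] = 0.80508/1.20990 = 0.6654

two-phase, V/F = 0.6654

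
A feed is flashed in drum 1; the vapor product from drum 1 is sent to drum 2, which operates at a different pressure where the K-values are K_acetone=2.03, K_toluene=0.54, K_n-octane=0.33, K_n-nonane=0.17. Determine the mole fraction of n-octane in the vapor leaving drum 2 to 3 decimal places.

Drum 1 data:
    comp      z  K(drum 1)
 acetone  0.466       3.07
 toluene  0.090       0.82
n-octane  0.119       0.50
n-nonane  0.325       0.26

Drum 1:
Let ψ₁ = V/F and solve Σ zᵢ(Kᵢ−1)/(1+ψ₁(Kᵢ−1)) = 0.
Feasibility: ΣzᵢKᵢ = 1.648, Σzᵢ/Kᵢ = 1.750 — both > 1, two phases present.
Newton–Raphson from ψ₁ = 0.5:
  ψ₁ = 0.500: g = -0.0049, g' = -0.987 → ψ₁ = 0.495
Converged at ψ₁ = 0.495.
Drum-1 compositions:
  acetone: x = 0.230, y = 0.707
  toluene: x = 0.099, y = 0.081
  n-octane: x = 0.158, y = 0.079
  n-nonane: x = 0.513, y = 0.133
Drum-2 feed = drum-1 vapor: z₂ = (0.7066, 0.0810, 0.0791, 0.1334).
Drum 2:
Newton–Raphson from ψ₂ = 0.69:
  ψ₂ = 0.690: g = 0.0133, g' = -0.919 → ψ₂ = 0.704
Converged at ψ₂ = 0.704.
  acetone: x = 0.410, y = 0.831
  toluene: x = 0.120, y = 0.065
  n-octane: x = 0.150, y = 0.049
  n-nonane: x = 0.321, y = 0.055

y_n-octane (drum 2) = 0.049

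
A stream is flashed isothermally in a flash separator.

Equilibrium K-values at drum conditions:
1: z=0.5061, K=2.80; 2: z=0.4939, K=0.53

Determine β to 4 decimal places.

Material balance + equilibrium reduce to Σ zᵢ(Kᵢ−1)/(1+β(Kᵢ−1)) = 0.
g(0) = ΣzᵢKᵢ − 1 = 0.6788 and g(1) = 1 − Σzᵢ/Kᵢ = -0.1126, so a root lies in (0, 1).
Binary case is linear: z₁(K₁−1)(1+β(K₂−1)) + z₂(K₂−1)(1+β(K₁−1)) = 0
⇒ β = [z₁(K₁−1)+z₂(K₂−1)] / [−(K₁−1)(K₂−1)] = 0.67885/0.84600 = 0.8024

β = 0.8024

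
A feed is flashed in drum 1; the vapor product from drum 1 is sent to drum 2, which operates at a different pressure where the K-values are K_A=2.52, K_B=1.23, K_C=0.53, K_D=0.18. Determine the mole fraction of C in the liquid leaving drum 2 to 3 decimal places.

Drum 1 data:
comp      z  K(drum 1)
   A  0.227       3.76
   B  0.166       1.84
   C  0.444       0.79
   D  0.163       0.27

x_C (drum 2) = 0.502

Drum 1:
Newton–Raphson from ψ₁ = 0.5:
  ψ₁ = 0.500: g = 0.0699, g' = -0.603 → ψ₁ = 0.616
  ψ₁ = 0.616: g = 0.0007, g' = -0.601 → ψ₁ = 0.617
Converged at ψ₁ = 0.617.
Drum-1 compositions:
  A: x = 0.084, y = 0.316
  B: x = 0.109, y = 0.201
  C: x = 0.510, y = 0.403
  D: x = 0.297, y = 0.080
Drum-2 feed = drum-1 vapor: z₂ = (0.3158, 0.2012, 0.4030, 0.0801).
Drum 2:
Newton–Raphson from ψ₂ = 0.32:
  ψ₂ = 0.320: g = 0.0541, g' = -0.562 → ψ₂ = 0.416
  ψ₂ = 0.416: g = 0.0011, g' = -0.544 → ψ₂ = 0.418
Converged at ψ₂ = 0.418.
  A: x = 0.193, y = 0.487
  B: x = 0.184, y = 0.226
  C: x = 0.502, y = 0.266
  D: x = 0.122, y = 0.022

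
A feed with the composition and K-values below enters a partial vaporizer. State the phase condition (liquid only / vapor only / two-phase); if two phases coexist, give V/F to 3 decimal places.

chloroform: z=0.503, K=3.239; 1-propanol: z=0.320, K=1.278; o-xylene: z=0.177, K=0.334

ΣzᵢKᵢ = 2.097; Σzᵢ/Kᵢ = 0.936.
Since Σzᵢ/Kᵢ < 1 the mixture is above its dew point — single vapor phase.

vapor only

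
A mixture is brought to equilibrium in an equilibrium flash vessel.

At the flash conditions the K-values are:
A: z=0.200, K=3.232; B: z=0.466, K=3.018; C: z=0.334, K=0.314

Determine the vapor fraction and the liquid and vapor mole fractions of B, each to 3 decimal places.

ψ = 0.810, x_B = 0.177, y_B = 0.534

Rachford–Rice: g(ψ) = Σ zᵢ(Kᵢ−1)/(1+ψ(Kᵢ−1)) = 0.
Feasibility: ΣzᵢKᵢ = 2.158, Σzᵢ/Kᵢ = 1.280 — both > 1, two phases present.
Newton–Raphson from ψ = 0.55:
  ψ = 0.550: g = 0.2781, g' = -1.032 → ψ = 0.819
  ψ = 0.819: g = -0.0111, g' = -1.214 → ψ = 0.810
Converged at ψ = 0.810.
Compositions from xᵢ = zᵢ/(1+ψ(Kᵢ−1)), yᵢ = Kᵢxᵢ:
  A: x = 0.071, y = 0.230
  B: x = 0.177, y = 0.534
  C: x = 0.752, y = 0.236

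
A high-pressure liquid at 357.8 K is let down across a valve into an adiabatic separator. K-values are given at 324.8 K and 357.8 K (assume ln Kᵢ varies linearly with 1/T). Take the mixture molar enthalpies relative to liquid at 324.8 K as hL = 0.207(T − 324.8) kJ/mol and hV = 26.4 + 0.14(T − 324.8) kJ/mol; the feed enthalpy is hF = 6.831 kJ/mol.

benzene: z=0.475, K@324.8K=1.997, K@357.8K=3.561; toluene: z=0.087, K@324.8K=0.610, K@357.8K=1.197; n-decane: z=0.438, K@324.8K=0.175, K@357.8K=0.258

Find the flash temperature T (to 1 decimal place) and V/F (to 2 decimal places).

T = 330.5 K, V/F = 0.22

Adiabatic flash: solve Rachford–Rice at each trial T, then check hF = ψ·hV(T) + (1−ψ)·hL(T).
  T = 324.8 K: K = (1.997, 0.610, 0.175), RR gives ψ = 0.102, H_out = 2.692 kJ/mol
  T = 357.8 K: K = (3.561, 1.197, 0.258), RR gives ψ = 0.527, H_out = 19.570 kJ/mol
  T = 341.3 K: K = (2.704, 0.869, 0.214), RR gives ψ = 0.369, H_out = 12.761 kJ/mol
  T = 333.1 K: K = (2.335, 0.732, 0.194), RR gives ψ = 0.259, H_out = 8.416 kJ/mol
  T = 329.0 K: K = (2.163, 0.670, 0.185), RR gives ψ = 0.189, H_out = 5.812 kJ/mol
  T = 331.1 K: K = (2.250, 0.701, 0.190), RR gives ψ = 0.227, H_out = 7.191 kJ/mol
  T = 330.1 K: K = (2.209, 0.686, 0.187), RR gives ψ = 0.209, H_out = 6.547 kJ/mol
Linear interpolation between T = 330.1 (H_out = 6.547) and T = 331.1 (H_out = 7.191) on hF = 6.831 gives T ≈ 330.5 K, at which ψ = 0.22.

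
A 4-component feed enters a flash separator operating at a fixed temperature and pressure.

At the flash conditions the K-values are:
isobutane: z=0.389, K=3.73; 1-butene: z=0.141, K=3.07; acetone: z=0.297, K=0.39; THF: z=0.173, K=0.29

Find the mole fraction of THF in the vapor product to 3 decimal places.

Material balance + equilibrium reduce to Σ zᵢ(Kᵢ−1)/(1+ψ(Kᵢ−1)) = 0.
Feasibility: ΣzᵢKᵢ = 2.050, Σzᵢ/Kᵢ = 1.508 — both > 1, two phases present.
Newton iteration, ψ⁰ = 0.66:
  ψ = 0.660: g = -0.0320, g' = -1.096 → ψ = 0.631
Converged at ψ = 0.631.
Compositions from xᵢ = zᵢ/(1+ψ(Kᵢ−1)), yᵢ = Kᵢxᵢ:
  isobutane: x = 0.143, y = 0.533
  1-butene: x = 0.061, y = 0.188
  acetone: x = 0.483, y = 0.188
  THF: x = 0.313, y = 0.091

y_THF = 0.091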